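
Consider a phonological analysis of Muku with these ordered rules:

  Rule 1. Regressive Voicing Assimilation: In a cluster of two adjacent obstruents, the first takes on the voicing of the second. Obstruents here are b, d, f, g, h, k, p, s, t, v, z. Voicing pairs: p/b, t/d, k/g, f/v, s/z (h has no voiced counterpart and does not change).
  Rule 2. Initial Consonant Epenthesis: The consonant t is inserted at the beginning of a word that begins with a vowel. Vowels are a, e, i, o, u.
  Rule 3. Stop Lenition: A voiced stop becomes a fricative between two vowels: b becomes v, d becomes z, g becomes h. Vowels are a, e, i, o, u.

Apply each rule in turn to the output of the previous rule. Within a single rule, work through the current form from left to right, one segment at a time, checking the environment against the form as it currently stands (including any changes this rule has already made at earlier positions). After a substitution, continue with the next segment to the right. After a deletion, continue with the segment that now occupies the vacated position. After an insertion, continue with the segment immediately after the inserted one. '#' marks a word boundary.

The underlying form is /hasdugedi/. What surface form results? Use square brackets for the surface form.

[hazduhezi]

Rule 1 Regressive Voicing Assimilation: [hasdugedi] → [hazdugedi]
Rule 2 Initial Consonant Epenthesis: no change — [hazdugedi]
Rule 3 Stop Lenition: [hazdugedi] → [hazduhezi]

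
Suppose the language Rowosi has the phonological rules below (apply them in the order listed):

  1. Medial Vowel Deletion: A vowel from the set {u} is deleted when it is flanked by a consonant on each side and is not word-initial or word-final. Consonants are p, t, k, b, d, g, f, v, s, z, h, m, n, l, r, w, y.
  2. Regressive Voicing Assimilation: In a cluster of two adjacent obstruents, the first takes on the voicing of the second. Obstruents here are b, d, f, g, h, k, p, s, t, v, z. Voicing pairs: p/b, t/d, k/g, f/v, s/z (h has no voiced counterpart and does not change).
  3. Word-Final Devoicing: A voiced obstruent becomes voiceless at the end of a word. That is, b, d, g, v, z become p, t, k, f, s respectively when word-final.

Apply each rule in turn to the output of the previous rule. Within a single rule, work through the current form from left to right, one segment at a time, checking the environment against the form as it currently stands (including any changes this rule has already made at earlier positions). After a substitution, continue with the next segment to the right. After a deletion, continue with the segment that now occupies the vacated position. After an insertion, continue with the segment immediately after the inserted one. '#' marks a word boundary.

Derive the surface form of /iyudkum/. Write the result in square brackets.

[iytkm]

1 Medial Vowel Deletion: [iyudkum] → [iydkm]
2 Regressive Voicing Assimilation: [iydkm] → [iytkm]
3 Word-Final Devoicing: no change — [iytkm]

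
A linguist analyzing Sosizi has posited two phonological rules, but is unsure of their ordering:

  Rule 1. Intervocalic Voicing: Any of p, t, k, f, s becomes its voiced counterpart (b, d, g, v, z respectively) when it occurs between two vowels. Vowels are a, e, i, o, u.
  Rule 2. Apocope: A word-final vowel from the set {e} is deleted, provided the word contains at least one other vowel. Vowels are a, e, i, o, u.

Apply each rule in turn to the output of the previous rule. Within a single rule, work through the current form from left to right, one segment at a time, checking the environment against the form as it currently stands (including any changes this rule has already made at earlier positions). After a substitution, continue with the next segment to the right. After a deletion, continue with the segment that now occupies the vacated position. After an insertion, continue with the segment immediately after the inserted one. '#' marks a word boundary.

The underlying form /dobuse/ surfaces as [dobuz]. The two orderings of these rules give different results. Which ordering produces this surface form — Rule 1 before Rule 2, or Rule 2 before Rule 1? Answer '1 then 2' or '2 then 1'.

1 then 2

Order 1 then 2:
  1 Intervocalic Voicing: [dobuse] → [dobuze]
  2 Apocope: [dobuze] → [dobuz]
  result: [dobuz]
Order 2 then 1:
  2 Apocope: [dobuse] → [dobus]
  1 Intervocalic Voicing: no change — [dobus]
  result: [dobus]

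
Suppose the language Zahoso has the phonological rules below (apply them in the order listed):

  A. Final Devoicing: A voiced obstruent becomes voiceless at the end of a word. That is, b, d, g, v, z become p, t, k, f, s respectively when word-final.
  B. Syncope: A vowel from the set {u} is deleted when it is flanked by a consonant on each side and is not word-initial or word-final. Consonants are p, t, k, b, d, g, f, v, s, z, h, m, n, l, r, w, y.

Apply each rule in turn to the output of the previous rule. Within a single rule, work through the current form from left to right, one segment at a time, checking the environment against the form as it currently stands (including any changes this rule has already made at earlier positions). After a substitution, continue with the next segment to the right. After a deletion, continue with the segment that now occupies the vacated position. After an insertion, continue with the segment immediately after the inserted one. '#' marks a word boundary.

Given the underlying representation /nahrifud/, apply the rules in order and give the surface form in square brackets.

[nahrift]

A Final Devoicing: [nahrifud] → [nahrifut]
B Syncope: [nahrifut] → [nahrift]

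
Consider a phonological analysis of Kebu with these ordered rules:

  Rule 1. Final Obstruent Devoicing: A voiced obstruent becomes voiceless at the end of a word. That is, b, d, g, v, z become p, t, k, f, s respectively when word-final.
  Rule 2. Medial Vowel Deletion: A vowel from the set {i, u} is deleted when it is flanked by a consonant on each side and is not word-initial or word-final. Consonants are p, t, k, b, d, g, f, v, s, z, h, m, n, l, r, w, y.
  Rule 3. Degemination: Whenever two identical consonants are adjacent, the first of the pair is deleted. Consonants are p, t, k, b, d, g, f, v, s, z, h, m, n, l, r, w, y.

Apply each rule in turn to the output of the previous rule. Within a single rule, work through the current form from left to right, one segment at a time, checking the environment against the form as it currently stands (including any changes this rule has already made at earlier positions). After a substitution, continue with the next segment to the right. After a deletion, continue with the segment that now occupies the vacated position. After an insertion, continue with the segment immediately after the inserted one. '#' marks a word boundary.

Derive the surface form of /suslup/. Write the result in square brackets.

[slp]

Rule 1 Final Obstruent Devoicing: no change — [suslup]
Rule 2 Medial Vowel Deletion: [suslup] → [sslp]
Rule 3 Degemination: [sslp] → [slp]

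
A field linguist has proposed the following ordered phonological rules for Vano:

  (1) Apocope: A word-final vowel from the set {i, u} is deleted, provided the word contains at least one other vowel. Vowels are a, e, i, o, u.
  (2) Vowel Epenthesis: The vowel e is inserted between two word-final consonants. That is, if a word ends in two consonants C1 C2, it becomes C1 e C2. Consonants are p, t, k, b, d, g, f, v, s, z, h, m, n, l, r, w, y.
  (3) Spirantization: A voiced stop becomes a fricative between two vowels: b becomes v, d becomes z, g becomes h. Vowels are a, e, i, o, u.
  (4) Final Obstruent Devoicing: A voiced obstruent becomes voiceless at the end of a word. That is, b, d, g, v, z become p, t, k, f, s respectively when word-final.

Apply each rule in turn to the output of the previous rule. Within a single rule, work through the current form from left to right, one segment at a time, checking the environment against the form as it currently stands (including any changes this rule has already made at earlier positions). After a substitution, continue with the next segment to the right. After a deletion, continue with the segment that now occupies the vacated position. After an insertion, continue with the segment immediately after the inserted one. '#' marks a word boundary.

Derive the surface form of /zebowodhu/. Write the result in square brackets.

(1) Apocope: [zebowodhu] → [zebowodh]
(2) Vowel Epenthesis: [zebowodh] → [zebowodeh]
(3) Spirantization: [zebowodeh] → [zevowozeh]
(4) Final Obstruent Devoicing: no change — [zevowozeh]

[zevowozeh]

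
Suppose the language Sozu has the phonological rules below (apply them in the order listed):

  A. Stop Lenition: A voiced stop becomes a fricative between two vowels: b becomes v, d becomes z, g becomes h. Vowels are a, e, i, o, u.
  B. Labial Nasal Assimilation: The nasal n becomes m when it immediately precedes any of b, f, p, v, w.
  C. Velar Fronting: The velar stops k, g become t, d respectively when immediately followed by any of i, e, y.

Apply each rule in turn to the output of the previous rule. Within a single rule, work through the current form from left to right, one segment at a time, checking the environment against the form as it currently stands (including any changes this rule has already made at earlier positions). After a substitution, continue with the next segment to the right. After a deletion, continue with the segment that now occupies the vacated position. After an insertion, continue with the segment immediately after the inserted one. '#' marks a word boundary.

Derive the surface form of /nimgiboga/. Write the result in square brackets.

A Stop Lenition: [nimgiboga] → [nimgivoha]
B Labial Nasal Assimilation: no change — [nimgivoha]
C Velar Fronting: [nimgivoha] → [nimdivoha]

[nimdivoha]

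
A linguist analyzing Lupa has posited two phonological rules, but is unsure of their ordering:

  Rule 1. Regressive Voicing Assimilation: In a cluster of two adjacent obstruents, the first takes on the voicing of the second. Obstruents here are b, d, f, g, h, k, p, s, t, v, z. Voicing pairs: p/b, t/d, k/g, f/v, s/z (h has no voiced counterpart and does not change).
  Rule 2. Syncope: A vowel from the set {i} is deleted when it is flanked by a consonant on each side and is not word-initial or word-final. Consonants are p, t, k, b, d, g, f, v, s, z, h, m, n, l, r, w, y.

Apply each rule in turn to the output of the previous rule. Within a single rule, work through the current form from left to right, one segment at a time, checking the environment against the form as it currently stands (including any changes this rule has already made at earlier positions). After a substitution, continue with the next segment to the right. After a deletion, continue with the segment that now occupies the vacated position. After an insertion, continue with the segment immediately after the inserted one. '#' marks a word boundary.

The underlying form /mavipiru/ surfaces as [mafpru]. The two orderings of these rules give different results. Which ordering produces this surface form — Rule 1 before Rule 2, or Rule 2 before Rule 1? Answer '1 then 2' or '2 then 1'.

Order 1 then 2:
  1 Regressive Voicing Assimilation: no change — [mavipiru]
  2 Syncope: [mavipiru] → [mavpru]
  result: [mavpru]
Order 2 then 1:
  2 Syncope: [mavipiru] → [mavpru]
  1 Regressive Voicing Assimilation: [mavpru] → [mafpru]
  result: [mafpru]

2 then 1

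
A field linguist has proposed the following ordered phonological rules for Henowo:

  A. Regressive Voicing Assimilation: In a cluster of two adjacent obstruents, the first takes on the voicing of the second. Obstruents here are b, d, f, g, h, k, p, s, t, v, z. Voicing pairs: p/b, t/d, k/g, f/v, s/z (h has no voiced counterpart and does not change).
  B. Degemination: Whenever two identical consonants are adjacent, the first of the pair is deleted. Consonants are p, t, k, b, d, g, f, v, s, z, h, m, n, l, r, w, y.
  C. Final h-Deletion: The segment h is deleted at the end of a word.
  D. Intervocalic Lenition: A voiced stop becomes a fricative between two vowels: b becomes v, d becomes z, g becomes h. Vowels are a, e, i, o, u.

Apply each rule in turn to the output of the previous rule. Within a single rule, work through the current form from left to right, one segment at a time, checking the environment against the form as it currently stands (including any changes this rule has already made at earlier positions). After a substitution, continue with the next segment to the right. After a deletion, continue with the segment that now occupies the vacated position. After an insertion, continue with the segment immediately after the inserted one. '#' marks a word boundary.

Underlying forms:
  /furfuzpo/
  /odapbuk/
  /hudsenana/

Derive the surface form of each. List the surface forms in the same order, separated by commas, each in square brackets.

/furfuzpo/:
  A Regressive Voicing Assimilation: [furfuzpo] → [furfuspo]
  B Degemination: no change — [furfuspo]
  C Final h-Deletion: no change — [furfuspo]
  D Intervocalic Lenition: no change — [furfuspo]
/odapbuk/:
  A Regressive Voicing Assimilation: [odapbuk] → [odabbuk]
  B Degemination: [odabbuk] → [odabuk]
  C Final h-Deletion: no change — [odabuk]
  D Intervocalic Lenition: [odabuk] → [ozavuk]
/hudsenana/:
  A Regressive Voicing Assimilation: [hudsenana] → [hutsenana]
  B Degemination: no change — [hutsenana]
  C Final h-Deletion: no change — [hutsenana]
  D Intervocalic Lenition: no change — [hutsenana]

[furfuspo], [ozavuk], [hutsenana]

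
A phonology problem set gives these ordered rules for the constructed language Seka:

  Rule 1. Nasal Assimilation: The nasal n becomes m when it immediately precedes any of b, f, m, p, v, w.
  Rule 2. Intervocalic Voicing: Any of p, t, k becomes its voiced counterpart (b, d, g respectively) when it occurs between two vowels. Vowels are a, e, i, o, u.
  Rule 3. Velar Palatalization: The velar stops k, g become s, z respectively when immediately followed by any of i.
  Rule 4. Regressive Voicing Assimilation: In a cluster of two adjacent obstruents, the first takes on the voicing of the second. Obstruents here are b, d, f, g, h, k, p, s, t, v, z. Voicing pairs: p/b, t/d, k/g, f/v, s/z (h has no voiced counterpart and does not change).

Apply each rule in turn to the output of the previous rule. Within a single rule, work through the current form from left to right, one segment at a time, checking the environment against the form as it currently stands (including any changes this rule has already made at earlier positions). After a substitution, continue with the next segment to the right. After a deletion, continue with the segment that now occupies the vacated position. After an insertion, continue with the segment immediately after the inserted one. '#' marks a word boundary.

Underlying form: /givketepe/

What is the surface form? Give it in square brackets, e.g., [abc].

Rule 1 Nasal Assimilation: no change — [givketepe]
Rule 2 Intervocalic Voicing: [givketepe] → [givkedebe]
Rule 3 Velar Palatalization: [givkedebe] → [zivkedebe]
Rule 4 Regressive Voicing Assimilation: [zivkedebe] → [zifkedebe]

[zifkedebe]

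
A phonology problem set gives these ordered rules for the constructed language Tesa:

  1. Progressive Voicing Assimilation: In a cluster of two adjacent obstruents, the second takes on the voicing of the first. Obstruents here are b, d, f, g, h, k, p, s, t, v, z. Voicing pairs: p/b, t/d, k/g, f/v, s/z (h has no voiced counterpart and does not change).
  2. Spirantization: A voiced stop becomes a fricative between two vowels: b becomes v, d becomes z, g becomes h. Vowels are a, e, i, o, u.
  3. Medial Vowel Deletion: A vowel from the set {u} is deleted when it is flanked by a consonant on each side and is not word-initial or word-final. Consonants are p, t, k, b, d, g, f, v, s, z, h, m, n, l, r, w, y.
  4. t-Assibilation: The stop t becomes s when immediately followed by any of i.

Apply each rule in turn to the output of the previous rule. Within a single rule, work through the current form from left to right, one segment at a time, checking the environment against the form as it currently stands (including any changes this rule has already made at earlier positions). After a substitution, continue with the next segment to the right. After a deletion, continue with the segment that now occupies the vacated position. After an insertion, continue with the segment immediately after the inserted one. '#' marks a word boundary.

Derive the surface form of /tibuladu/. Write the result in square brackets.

1 Progressive Voicing Assimilation: no change — [tibuladu]
2 Spirantization: [tibuladu] → [tivulazu]
3 Medial Vowel Deletion: [tivulazu] → [tivlazu]
4 t-Assibilation: [tivlazu] → [sivlazu]

[sivlazu]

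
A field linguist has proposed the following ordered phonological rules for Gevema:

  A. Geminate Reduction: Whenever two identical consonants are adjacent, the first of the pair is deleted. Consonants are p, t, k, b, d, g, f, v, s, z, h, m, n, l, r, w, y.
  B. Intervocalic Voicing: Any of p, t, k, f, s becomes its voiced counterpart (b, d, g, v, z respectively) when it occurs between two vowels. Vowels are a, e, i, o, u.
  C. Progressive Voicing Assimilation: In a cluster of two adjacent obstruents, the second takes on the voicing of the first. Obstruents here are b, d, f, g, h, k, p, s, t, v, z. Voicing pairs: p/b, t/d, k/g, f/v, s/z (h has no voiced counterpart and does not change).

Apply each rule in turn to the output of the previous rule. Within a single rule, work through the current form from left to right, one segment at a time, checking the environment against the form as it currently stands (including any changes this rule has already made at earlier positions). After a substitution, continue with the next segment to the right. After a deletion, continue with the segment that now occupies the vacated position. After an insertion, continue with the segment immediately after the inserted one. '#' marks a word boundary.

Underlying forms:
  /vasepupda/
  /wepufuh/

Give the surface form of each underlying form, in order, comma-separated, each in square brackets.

/vasepupda/:
  A Geminate Reduction: no change — [vasepupda]
  B Intervocalic Voicing: [vasepupda] → [vazebupda]
  C Progressive Voicing Assimilation: [vazebupda] → [vazebupta]
/wepufuh/:
  A Geminate Reduction: no change — [wepufuh]
  B Intervocalic Voicing: [wepufuh] → [webuvuh]
  C Progressive Voicing Assimilation: no change — [webuvuh]

[vazebupta], [webuvuh]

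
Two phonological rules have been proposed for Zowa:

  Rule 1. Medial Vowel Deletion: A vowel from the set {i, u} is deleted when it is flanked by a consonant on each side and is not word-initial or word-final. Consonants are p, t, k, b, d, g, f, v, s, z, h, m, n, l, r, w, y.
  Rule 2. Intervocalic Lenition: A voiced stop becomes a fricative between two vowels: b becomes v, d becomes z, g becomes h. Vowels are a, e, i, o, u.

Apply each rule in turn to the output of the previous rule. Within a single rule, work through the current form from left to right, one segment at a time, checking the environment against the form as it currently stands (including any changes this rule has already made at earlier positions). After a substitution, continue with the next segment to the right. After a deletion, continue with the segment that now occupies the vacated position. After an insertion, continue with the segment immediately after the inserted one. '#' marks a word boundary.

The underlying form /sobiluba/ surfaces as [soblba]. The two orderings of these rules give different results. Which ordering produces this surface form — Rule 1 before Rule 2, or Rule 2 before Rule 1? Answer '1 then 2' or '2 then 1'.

1 then 2

Order 1 then 2:
  1 Medial Vowel Deletion: [sobiluba] → [soblba]
  2 Intervocalic Lenition: no change — [soblba]
  result: [soblba]
Order 2 then 1:
  2 Intervocalic Lenition: [sobiluba] → [soviluva]
  1 Medial Vowel Deletion: [soviluva] → [sovlva]
  result: [sovlva]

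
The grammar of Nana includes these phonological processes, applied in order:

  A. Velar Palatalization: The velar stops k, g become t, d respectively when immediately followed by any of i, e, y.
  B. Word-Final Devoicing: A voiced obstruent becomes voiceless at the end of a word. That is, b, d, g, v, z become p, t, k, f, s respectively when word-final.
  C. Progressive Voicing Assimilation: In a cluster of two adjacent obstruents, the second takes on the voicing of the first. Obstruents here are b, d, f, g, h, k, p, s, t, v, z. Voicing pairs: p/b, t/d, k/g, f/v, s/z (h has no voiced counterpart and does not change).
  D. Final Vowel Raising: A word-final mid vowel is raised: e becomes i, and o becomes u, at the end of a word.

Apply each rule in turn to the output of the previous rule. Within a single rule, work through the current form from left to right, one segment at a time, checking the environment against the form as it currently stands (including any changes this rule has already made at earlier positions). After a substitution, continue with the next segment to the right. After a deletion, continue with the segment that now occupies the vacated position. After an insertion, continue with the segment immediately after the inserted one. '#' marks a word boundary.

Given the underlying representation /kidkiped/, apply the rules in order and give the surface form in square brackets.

A Velar Palatalization: [kidkiped] → [tidtiped]
B Word-Final Devoicing: [tidtiped] → [tidtipet]
C Progressive Voicing Assimilation: [tidtipet] → [tiddipet]
D Final Vowel Raising: no change — [tiddipet]

[tiddipet]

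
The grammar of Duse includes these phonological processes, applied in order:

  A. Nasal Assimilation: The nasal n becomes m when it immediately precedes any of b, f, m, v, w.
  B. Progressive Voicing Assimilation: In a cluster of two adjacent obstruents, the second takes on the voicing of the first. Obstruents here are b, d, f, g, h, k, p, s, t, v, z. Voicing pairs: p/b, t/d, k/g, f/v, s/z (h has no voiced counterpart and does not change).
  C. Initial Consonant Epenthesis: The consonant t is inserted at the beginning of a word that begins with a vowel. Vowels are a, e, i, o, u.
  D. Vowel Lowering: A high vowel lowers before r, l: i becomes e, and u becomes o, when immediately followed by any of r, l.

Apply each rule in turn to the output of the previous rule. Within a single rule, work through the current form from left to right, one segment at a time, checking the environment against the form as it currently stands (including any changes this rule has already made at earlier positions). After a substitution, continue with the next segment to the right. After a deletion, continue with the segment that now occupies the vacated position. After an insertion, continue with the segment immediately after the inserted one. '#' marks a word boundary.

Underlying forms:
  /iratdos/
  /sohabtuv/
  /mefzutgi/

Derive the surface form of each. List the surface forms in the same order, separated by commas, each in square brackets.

/iratdos/:
  A Nasal Assimilation: no change — [iratdos]
  B Progressive Voicing Assimilation: [iratdos] → [irattos]
  C Initial Consonant Epenthesis: [irattos] → [tirattos]
  D Vowel Lowering: [tirattos] → [terattos]
/sohabtuv/:
  A Nasal Assimilation: no change — [sohabtuv]
  B Progressive Voicing Assimilation: [sohabtuv] → [sohabduv]
  C Initial Consonant Epenthesis: no change — [sohabduv]
  D Vowel Lowering: no change — [sohabduv]
/mefzutgi/:
  A Nasal Assimilation: no change — [mefzutgi]
  B Progressive Voicing Assimilation: [mefzutgi] → [mefsutki]
  C Initial Consonant Epenthesis: no change — [mefsutki]
  D Vowel Lowering: no change — [mefsutki]

[terattos], [sohabduv], [mefsutki]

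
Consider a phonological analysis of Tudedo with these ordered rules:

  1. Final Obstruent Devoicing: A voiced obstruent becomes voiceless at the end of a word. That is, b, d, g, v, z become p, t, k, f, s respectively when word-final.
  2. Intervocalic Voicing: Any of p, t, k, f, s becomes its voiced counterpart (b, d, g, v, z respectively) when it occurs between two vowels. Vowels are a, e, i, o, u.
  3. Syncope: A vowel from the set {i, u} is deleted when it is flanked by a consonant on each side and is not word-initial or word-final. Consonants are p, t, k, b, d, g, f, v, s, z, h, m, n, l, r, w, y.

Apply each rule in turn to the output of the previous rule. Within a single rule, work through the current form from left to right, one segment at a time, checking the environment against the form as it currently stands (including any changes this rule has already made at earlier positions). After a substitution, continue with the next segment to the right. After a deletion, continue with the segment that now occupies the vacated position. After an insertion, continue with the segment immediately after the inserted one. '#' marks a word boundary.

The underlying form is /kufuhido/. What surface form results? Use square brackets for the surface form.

[kvhdo]

1 Final Obstruent Devoicing: no change — [kufuhido]
2 Intervocalic Voicing: [kufuhido] → [kuvuhido]
3 Syncope: [kuvuhido] → [kvhdo]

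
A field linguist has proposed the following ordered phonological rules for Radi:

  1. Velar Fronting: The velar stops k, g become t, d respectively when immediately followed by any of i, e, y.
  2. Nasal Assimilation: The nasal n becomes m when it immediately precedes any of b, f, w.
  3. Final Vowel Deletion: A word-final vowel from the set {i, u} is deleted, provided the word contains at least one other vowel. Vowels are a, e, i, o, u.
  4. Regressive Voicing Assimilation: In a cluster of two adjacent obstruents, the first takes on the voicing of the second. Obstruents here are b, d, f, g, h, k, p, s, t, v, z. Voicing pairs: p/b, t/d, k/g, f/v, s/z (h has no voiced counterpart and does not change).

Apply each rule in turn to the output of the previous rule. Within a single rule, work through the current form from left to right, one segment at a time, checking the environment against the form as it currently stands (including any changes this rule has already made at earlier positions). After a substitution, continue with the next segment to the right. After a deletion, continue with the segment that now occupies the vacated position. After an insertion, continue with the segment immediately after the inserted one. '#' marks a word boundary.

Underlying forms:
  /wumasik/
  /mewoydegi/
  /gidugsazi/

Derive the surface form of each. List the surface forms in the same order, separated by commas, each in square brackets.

/wumasik/:
  1 Velar Fronting: no change — [wumasik]
  2 Nasal Assimilation: no change — [wumasik]
  3 Final Vowel Deletion: no change — [wumasik]
  4 Regressive Voicing Assimilation: no change — [wumasik]
/mewoydegi/:
  1 Velar Fronting: [mewoydegi] → [mewoydedi]
  2 Nasal Assimilation: no change — [mewoydedi]
  3 Final Vowel Deletion: [mewoydedi] → [mewoyded]
  4 Regressive Voicing Assimilation: no change — [mewoyded]
/gidugsazi/:
  1 Velar Fronting: [gidugsazi] → [didugsazi]
  2 Nasal Assimilation: no change — [didugsazi]
  3 Final Vowel Deletion: [didugsazi] → [didugsaz]
  4 Regressive Voicing Assimilation: [didugsaz] → [diduksaz]

[wumasik], [mewoyded], [diduksaz]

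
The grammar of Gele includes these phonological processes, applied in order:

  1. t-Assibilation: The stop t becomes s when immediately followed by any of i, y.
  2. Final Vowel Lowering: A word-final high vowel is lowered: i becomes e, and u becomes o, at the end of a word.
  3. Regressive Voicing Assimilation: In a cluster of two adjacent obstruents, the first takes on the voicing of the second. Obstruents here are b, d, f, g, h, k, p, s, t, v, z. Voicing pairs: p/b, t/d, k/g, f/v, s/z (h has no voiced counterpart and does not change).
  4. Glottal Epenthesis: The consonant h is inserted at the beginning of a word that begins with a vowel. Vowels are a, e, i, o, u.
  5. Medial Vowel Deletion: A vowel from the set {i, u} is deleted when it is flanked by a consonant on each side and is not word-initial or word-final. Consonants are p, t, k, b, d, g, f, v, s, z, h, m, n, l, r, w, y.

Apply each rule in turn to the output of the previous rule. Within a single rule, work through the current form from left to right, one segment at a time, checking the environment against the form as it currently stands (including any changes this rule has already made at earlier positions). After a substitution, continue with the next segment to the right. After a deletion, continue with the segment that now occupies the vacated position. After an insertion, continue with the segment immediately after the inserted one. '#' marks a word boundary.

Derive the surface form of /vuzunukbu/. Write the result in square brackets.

1 t-Assibilation: no change — [vuzunukbu]
2 Final Vowel Lowering: [vuzunukbu] → [vuzunukbo]
3 Regressive Voicing Assimilation: [vuzunukbo] → [vuzunugbo]
4 Glottal Epenthesis: no change — [vuzunugbo]
5 Medial Vowel Deletion: [vuzunugbo] → [vzngbo]

[vzngbo]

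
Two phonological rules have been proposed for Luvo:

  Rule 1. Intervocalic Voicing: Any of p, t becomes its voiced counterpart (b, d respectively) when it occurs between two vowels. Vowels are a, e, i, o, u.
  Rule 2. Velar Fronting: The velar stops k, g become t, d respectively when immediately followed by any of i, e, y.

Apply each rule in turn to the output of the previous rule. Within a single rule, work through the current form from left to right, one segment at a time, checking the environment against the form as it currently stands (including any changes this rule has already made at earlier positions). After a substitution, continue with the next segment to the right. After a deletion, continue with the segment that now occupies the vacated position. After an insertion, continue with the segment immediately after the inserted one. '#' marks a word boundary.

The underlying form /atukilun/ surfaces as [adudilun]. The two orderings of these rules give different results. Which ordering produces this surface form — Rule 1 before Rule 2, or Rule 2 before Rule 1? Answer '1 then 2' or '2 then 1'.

Order 1 then 2:
  1 Intervocalic Voicing: [atukilun] → [adukilun]
  2 Velar Fronting: [adukilun] → [adutilun]
  result: [adutilun]
Order 2 then 1:
  2 Velar Fronting: [atukilun] → [atutilun]
  1 Intervocalic Voicing: [atutilun] → [adudilun]
  result: [adudilun]

2 then 1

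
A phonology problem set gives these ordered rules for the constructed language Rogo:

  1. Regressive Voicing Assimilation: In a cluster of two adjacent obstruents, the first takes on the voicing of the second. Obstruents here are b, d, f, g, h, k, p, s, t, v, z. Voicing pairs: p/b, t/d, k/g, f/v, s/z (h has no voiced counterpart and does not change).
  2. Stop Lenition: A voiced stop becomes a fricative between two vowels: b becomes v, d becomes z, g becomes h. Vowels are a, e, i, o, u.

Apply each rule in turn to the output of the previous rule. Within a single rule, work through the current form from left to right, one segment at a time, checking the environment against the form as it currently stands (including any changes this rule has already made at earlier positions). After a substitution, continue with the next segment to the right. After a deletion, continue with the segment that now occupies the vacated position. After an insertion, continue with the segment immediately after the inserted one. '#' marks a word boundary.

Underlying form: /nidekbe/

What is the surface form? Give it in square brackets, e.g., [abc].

[nizegbe]

1 Regressive Voicing Assimilation: [nidekbe] → [nidegbe]
2 Stop Lenition: [nidegbe] → [nizegbe]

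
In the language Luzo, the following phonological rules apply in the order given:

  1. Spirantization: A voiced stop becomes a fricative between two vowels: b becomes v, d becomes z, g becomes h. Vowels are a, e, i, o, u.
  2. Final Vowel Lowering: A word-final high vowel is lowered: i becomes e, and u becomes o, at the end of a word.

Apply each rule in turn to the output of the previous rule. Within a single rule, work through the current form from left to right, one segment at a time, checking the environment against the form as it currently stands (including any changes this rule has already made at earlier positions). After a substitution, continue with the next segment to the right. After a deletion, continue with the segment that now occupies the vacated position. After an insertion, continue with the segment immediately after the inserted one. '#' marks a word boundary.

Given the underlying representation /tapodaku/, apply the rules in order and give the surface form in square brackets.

[tapozako]

1 Spirantization: [tapodaku] → [tapozaku]
2 Final Vowel Lowering: [tapozaku] → [tapozako]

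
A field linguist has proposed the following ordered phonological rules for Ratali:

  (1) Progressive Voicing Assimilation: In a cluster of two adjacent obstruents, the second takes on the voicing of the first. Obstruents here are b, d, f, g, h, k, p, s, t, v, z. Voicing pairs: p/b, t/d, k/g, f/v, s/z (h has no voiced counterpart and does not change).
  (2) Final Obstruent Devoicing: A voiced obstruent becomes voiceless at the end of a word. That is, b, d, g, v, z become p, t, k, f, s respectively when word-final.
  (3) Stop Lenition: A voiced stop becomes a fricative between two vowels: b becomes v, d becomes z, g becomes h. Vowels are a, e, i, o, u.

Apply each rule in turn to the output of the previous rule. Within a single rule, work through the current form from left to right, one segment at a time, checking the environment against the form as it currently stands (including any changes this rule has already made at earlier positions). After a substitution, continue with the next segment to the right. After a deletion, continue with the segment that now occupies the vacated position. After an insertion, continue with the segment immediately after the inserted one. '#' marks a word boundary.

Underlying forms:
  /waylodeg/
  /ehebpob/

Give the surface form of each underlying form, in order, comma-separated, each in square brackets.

[waylozek], [ehebbop]

/waylodeg/:
  (1) Progressive Voicing Assimilation: no change — [waylodeg]
  (2) Final Obstruent Devoicing: [waylodeg] → [waylodek]
  (3) Stop Lenition: [waylodek] → [waylozek]
/ehebpob/:
  (1) Progressive Voicing Assimilation: [ehebpob] → [ehebbob]
  (2) Final Obstruent Devoicing: [ehebbob] → [ehebbop]
  (3) Stop Lenition: no change — [ehebbop]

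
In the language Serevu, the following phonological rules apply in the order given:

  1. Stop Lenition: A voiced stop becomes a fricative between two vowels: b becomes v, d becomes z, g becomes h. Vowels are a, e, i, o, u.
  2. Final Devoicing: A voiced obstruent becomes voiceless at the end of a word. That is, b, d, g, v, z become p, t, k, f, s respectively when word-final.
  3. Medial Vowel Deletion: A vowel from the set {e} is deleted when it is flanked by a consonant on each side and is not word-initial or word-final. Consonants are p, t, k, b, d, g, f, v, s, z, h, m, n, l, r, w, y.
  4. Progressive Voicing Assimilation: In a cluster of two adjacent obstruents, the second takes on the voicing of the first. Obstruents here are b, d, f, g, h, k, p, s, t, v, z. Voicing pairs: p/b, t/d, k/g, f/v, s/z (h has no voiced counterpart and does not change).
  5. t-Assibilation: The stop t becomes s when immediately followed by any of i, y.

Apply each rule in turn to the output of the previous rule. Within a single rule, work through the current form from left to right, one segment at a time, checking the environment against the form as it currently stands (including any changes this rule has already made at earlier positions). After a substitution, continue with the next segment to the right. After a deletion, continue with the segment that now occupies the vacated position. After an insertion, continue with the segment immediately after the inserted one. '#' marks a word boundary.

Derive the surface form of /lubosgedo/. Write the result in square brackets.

1 Stop Lenition: [lubosgedo] → [luvosgezo]
2 Final Devoicing: no change — [luvosgezo]
3 Medial Vowel Deletion: [luvosgezo] → [luvosgzo]
4 Progressive Voicing Assimilation: [luvosgzo] → [luvoskso]
5 t-Assibilation: no change — [luvoskso]

[luvoskso]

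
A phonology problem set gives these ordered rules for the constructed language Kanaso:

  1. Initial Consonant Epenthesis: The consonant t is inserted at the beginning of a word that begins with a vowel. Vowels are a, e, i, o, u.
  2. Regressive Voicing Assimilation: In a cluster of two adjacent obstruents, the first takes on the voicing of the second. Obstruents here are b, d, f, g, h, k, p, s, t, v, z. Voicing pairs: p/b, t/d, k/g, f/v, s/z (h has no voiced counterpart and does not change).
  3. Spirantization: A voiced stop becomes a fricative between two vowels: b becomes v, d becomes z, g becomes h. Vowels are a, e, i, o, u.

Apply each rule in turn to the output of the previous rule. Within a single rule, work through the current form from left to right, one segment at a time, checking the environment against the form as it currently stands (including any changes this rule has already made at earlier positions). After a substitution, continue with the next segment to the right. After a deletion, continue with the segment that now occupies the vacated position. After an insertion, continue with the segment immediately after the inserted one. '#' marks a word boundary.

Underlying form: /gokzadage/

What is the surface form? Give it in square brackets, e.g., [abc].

1 Initial Consonant Epenthesis: no change — [gokzadage]
2 Regressive Voicing Assimilation: [gokzadage] → [gogzadage]
3 Spirantization: [gogzadage] → [gogzazahe]

[gogzazahe]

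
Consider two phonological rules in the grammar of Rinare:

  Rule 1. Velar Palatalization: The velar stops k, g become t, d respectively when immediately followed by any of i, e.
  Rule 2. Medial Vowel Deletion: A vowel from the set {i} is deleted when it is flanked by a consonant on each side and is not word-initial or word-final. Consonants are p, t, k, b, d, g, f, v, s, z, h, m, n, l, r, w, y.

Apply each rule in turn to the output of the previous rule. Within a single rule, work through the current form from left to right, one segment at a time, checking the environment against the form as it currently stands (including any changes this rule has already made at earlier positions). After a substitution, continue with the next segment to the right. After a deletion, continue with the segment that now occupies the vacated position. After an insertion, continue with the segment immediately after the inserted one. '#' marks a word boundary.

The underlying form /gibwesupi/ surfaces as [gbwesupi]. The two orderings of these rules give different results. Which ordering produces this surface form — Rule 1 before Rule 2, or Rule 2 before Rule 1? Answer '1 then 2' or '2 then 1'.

Order 1 then 2:
  1 Velar Palatalization: [gibwesupi] → [dibwesupi]
  2 Medial Vowel Deletion: [dibwesupi] → [dbwesupi]
  result: [dbwesupi]
Order 2 then 1:
  2 Medial Vowel Deletion: [gibwesupi] → [gbwesupi]
  1 Velar Palatalization: no change — [gbwesupi]
  result: [gbwesupi]

2 then 1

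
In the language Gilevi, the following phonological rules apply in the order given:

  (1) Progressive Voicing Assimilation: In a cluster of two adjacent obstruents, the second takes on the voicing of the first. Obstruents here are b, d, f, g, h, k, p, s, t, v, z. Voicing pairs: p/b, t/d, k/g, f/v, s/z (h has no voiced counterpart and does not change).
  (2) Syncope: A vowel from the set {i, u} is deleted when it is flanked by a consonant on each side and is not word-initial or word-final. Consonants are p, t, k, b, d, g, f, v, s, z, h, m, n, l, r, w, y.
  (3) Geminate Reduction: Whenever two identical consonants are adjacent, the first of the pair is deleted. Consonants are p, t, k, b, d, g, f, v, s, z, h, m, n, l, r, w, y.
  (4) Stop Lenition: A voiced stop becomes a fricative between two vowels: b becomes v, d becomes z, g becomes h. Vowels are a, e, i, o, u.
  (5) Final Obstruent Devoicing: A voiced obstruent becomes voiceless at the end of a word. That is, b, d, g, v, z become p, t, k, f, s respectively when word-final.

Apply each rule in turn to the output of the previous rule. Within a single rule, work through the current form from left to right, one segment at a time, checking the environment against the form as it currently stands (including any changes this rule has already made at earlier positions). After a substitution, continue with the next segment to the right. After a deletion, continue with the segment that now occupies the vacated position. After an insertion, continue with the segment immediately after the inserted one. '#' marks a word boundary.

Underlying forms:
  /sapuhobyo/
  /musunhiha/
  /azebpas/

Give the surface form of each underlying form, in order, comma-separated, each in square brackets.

/sapuhobyo/:
  (1) Progressive Voicing Assimilation: no change — [sapuhobyo]
  (2) Syncope: [sapuhobyo] → [saphobyo]
  (3) Geminate Reduction: no change — [saphobyo]
  (4) Stop Lenition: no change — [saphobyo]
  (5) Final Obstruent Devoicing: no change — [saphobyo]
/musunhiha/:
  (1) Progressive Voicing Assimilation: no change — [musunhiha]
  (2) Syncope: [musunhiha] → [msnhha]
  (3) Geminate Reduction: [msnhha] → [msnha]
  (4) Stop Lenition: no change — [msnha]
  (5) Final Obstruent Devoicing: no change — [msnha]
/azebpas/:
  (1) Progressive Voicing Assimilation: [azebpas] → [azebbas]
  (2) Syncope: no change — [azebbas]
  (3) Geminate Reduction: [azebbas] → [azebas]
  (4) Stop Lenition: [azebas] → [azevas]
  (5) Final Obstruent Devoicing: no change — [azevas]

[saphobyo], [msnha], [azevas]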